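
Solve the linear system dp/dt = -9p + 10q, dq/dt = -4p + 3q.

p(t) = -K_1e^(-3t)sin(2t) + 2K_1e^(-3t)cos(2t) + 2K_2e^(-3t)sin(2t) + K_2e^(-3t)cos(2t), q(t) = -K_1e^(-3t)sin(2t) + K_1e^(-3t)cos(2t) + K_2e^(-3t)sin(2t) + K_2e^(-3t)cos(2t)

Coefficient matrix A = [[-9, 10], [-4, 3]].
Characteristic polynomial det(A - λI) = λ^2 + 6λ + 13 = 0.
Eigenvalues λ = -3 ± 2i (complex conjugate pair).
For λ=-3+2i: an eigenvector is (2,1) - i(-1,-1) = (2 + i, 1 + i).
A real fundamental pair from Re and Im of e^((-3+2i)t)v: X_1 = e^(-3t)(cos(2t)·(2,1) + sin(2t)·(-1,-1)), X_2 = e^(-3t)(sin(2t)·(2,1) - cos(2t)·(-1,-1)).
General solution: K_1X_1 + K_2X_2.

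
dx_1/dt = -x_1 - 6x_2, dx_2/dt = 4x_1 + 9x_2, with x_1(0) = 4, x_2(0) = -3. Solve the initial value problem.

Coefficient matrix A = [[-1, -6], [4, 9]].
Characteristic polynomial det(A - λI) = λ^2 - 8λ + 15 = 0.
Eigenvalues λ = 3, 5.
For λ=3: (A-λI) row 1 is [-4, -6], so an eigenvector is (-3, 2).
For λ=5: (A-λI) row 1 is [-6, -6], so an eigenvector is (1, -1).
General solution: C_1e^(3t)(-3,2) + C_2e^(5t)(1,-1).
Applying x_1(0)=4, x_2(0)=-3 gives C_1=-1, C_2=1.

x_1(t) = e^(5t) + 3e^(3t), x_2(t) = -e^(5t) - 2e^(3t)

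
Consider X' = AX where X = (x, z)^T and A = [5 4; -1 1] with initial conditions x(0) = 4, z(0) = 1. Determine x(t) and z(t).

Coefficient matrix A = [[5, 4], [-1, 1]].
Characteristic polynomial det(A - λI) = λ^2 - 6λ + 9 = 0.
Single eigenvalue λ = 3 with algebraic multiplicity 2.
Eigenvector v = (-2,1); generalized eigenvector w with (A-λI)w=v is (3,-2).
General solution: e^(3t)[C_1·v + C_2·(t·v + w)].
Applying x(0)=4, z(0)=1 gives C_1=-11, C_2=-6.

x(t) = 12te^(3t) + 4e^(3t), z(t) = -6te^(3t) + e^(3t)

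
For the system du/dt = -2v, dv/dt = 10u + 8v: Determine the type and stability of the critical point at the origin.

A = [[0,-2],[10,8]]; det(A-λI) = λ^2 - 8λ + 20.
λ = 4 ± 2i: positive real part.

unstable spiral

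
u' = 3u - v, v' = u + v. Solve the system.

Coefficient matrix A = [[3, -1], [1, 1]].
Characteristic polynomial det(A - λI) = λ^2 - 4λ + 4 = 0.
Single eigenvalue λ = 2 with algebraic multiplicity 2.
Eigenvector v = (-1,-1); generalized eigenvector w with (A-λI)w=v is (-3,-2).
General solution: e^(2t)[c_1·v + c_2·(t·v + w)].

u(t) = -c_1e^(2t) - c_2te^(2t) - 3c_2e^(2t), v(t) = -c_1e^(2t) - c_2te^(2t) - 2c_2e^(2t)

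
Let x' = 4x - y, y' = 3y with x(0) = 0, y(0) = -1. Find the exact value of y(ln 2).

A = [[4,-1],[0,3]]; eigenvalues λ = 3, 4.
Eigenvectors: (-1,-1) for λ=3, (1,0) for λ=4.
From the initial condition, c_1 = 1, c_2 = 1.
y(ln 2) = (1)(2^3)(-1) + (1)(2^4)(0) = -8.

-8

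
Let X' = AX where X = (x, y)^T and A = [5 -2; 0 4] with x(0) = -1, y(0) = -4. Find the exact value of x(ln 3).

A = [[5,-2],[0,4]]; eigenvalues λ = 4, 5.
Eigenvectors: (2,1) for λ=4, (1,0) for λ=5.
From the initial condition, c_1 = -4, c_2 = 7.
x(ln 3) = (-4)(3^4)(2) + (7)(3^5)(1) = 1053.

1053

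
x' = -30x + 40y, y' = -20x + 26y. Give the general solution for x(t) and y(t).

x(t) = -3K_1e^(-2t)sin(4t) - K_1e^(-2t)cos(4t) - K_2e^(-2t)sin(4t) + 3K_2e^(-2t)cos(4t), y(t) = -2K_1e^(-2t)sin(4t) - K_1e^(-2t)cos(4t) - K_2e^(-2t)sin(4t) + 2K_2e^(-2t)cos(4t)

Coefficient matrix A = [[-30, 40], [-20, 26]].
Characteristic polynomial det(A - λI) = λ^2 + 4λ + 20 = 0.
Eigenvalues λ = -2 ± 4i (complex conjugate pair).
For λ=-2+4i: an eigenvector is (-1,-1) - i(-3,-2) = (-1 + 3i, -1 + 2i).
A real fundamental pair from Re and Im of e^((-2+4i)t)v: X_1 = e^(-2t)(cos(4t)·(-1,-1) + sin(4t)·(-3,-2)), X_2 = e^(-2t)(sin(4t)·(-1,-1) - cos(4t)·(-3,-2)).
General solution: K_1X_1 + K_2X_2.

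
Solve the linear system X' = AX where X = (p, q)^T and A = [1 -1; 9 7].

p(t) = K_1e^(4t) + K_2te^(4t), q(t) = -3K_1e^(4t) - 3K_2te^(4t) - K_2e^(4t)

Coefficient matrix A = [[1, -1], [9, 7]].
Characteristic polynomial det(A - λI) = λ^2 - 8λ + 16 = 0.
Single eigenvalue λ = 4 with algebraic multiplicity 2.
Eigenvector v = (1,-3); generalized eigenvector w with (A-λI)w=v is (0,-1).
General solution: e^(4t)[K_1·v + K_2·(t·v + w)].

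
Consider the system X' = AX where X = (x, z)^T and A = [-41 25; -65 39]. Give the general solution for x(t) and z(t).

Coefficient matrix A = [[-41, 25], [-65, 39]].
Characteristic polynomial det(A - λI) = λ^2 + 2λ + 26 = 0.
Eigenvalues λ = -1 ± 5i (complex conjugate pair).
For λ=-1+5i: an eigenvector is (-1,-2) - i(-2,-3) = (-1 + 2i, -2 + 3i).
A real fundamental pair from Re and Im of e^((-1+5i)t)v: X_1 = e^(-t)(cos(5t)·(-1,-2) + sin(5t)·(-2,-3)), X_2 = e^(-t)(sin(5t)·(-1,-2) - cos(5t)·(-2,-3)).
General solution: K_1X_1 + K_2X_2.

x(t) = -2K_1e^(-t)sin(5t) - K_1e^(-t)cos(5t) - K_2e^(-t)sin(5t) + 2K_2e^(-t)cos(5t), z(t) = -3K_1e^(-t)sin(5t) - 2K_1e^(-t)cos(5t) - 2K_2e^(-t)sin(5t) + 3K_2e^(-t)cos(5t)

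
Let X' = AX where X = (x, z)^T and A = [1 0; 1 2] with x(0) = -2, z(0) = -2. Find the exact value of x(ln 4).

-8

A = [[1,0],[1,2]]; eigenvalues λ = 1, 2.
Eigenvectors: (1,-1) for λ=1, (0,1) for λ=2.
From the initial condition, c_1 = -2, c_2 = -4.
x(ln 4) = (-2)(4^1)(1) + (-4)(4^2)(0) = -8.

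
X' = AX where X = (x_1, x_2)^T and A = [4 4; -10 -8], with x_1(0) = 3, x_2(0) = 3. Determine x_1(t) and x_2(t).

Coefficient matrix A = [[4, 4], [-10, -8]].
Characteristic polynomial det(A - λI) = λ^2 + 4λ + 8 = 0.
Eigenvalues λ = -2 ± 2i (complex conjugate pair).
For λ=-2+2i: an eigenvector is (1,-2) - i(-1,1) = (1 + i, -2 - i).
A real fundamental pair from Re and Im of e^((-2+2i)t)v: X_1 = e^(-2t)(cos(2t)·(1,-2) + sin(2t)·(-1,1)), X_2 = e^(-2t)(sin(2t)·(1,-2) - cos(2t)·(-1,1)).
General solution: K_1X_1 + K_2X_2.
Applying x_1(0)=3, x_2(0)=3 gives K_1=-6, K_2=9.

x_1(t) = 15e^(-2t)sin(2t) + 3e^(-2t)cos(2t), x_2(t) = -24e^(-2t)sin(2t) + 3e^(-2t)cos(2t)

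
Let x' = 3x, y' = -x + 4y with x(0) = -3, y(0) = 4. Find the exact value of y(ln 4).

1600

A = [[3,0],[-1,4]]; eigenvalues λ = 4, 3.
Eigenvectors: (0,1) for λ=4, (-1,-1) for λ=3.
From the initial condition, c_1 = 7, c_2 = 3.
y(ln 4) = (7)(4^4)(1) + (3)(4^3)(-1) = 1600.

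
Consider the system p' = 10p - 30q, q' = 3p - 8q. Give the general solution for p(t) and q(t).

p(t) = c_1e^(t)sin(3t) - 3c_1e^(t)cos(3t) - 3c_2e^(t)sin(3t) - c_2e^(t)cos(3t), q(t) = -c_1e^(t)cos(3t) - c_2e^(t)sin(3t)

Coefficient matrix A = [[10, -30], [3, -8]].
Characteristic polynomial det(A - λI) = λ^2 - 2λ + 10 = 0.
Eigenvalues λ = 1 ± 3i (complex conjugate pair).
For λ=1+3i: an eigenvector is (-3,-1) - i(1,0) = (-3 - i, -1).
A real fundamental pair from Re and Im of e^((1+3i)t)v: X_1 = e^(t)(cos(3t)·(-3,-1) + sin(3t)·(1,0)), X_2 = e^(t)(sin(3t)·(-3,-1) - cos(3t)·(1,0)).
General solution: c_1X_1 + c_2X_2.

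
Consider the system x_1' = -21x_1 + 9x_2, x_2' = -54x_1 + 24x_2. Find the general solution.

x_1(t) = c_1e^(-3t) - c_2e^(6t), x_2(t) = 2c_1e^(-3t) - 3c_2e^(6t)

Coefficient matrix A = [[-21, 9], [-54, 24]].
Characteristic polynomial det(A - λI) = λ^2 - 3λ - 18 = 0.
Eigenvalues λ = -3, 6.
For λ=-3: (A-λI) row 1 is [-18, 9], so an eigenvector is (1, 2).
For λ=6: (A-λI) row 1 is [-27, 9], so an eigenvector is (-1, -3).
General solution: c_1e^(-3t)(1,2) + c_2e^(6t)(-1,-3).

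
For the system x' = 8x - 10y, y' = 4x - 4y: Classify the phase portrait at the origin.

unstable spiral

A = [[8,-10],[4,-4]]; det(A-λI) = λ^2 - 4λ + 8.
λ = 2 ± 2i: positive real part.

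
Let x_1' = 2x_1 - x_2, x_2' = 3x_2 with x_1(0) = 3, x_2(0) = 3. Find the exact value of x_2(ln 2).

24

A = [[2,-1],[0,3]]; eigenvalues λ = 3, 2.
Eigenvectors: (-1,1) for λ=3, (1,0) for λ=2.
From the initial condition, c_1 = 3, c_2 = 6.
x_2(ln 2) = (3)(2^3)(1) + (6)(2^2)(0) = 24.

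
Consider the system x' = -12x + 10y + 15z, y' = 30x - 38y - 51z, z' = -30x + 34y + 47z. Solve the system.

x(t) = c_1e^(-2t) + c_3e^(3t), y(t) = -2c_1e^(-2t) + 3c_2e^(-4t) - 3c_3e^(3t), z(t) = 2c_1e^(-2t) - 2c_2e^(-4t) + 3c_3e^(3t)

Coefficient matrix A = [[-12, 10, 15], [30, -38, -51], [-30, 34, 47]].
det(A - λI) = 0 gives eigenvalues λ = -2, -4, 3.
For λ=-2: eigenvector (1,-2,2).
For λ=-4: eigenvector (0,3,-2).
For λ=3: eigenvector (1,-3,3).
General solution: c_1e^(-2t)(1,-2,2) + c_2e^(-4t)(0,3,-2) + c_3e^(3t)(1,-3,3).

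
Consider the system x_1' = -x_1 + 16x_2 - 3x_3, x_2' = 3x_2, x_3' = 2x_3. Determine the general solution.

x_1(t) = -K_1e^(2t) + 4K_2e^(3t) + K_3e^(-t), x_2(t) = K_2e^(3t), x_3(t) = K_1e^(2t)

Coefficient matrix A = [[-1, 16, -3], [0, 3, 0], [0, 0, 2]].
det(A - λI) = 0 gives eigenvalues λ = 2, 3, -1.
For λ=2: eigenvector (-1,0,1).
For λ=3: eigenvector (4,1,0).
For λ=-1: eigenvector (1,0,0).
General solution: K_1e^(2t)(-1,0,1) + K_2e^(3t)(4,1,0) + K_3e^(-t)(1,0,0).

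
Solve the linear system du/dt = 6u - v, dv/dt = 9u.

u(t) = C_1e^(3t) + C_2te^(3t), v(t) = 3C_1e^(3t) + 3C_2te^(3t) - C_2e^(3t)

Coefficient matrix A = [[6, -1], [9, 0]].
Characteristic polynomial det(A - λI) = λ^2 - 6λ + 9 = 0.
Single eigenvalue λ = 3 with algebraic multiplicity 2.
Eigenvector v = (1,3); generalized eigenvector w with (A-λI)w=v is (0,-1).
General solution: e^(3t)[C_1·v + C_2·(t·v + w)].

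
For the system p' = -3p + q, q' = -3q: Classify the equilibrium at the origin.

A = [[-3,1],[0,-3]]; det(A-λI) = λ^2 + 6λ + 9.
repeated λ = -3 with a single eigenvector.

stable improper node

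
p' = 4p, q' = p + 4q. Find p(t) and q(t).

p(t) = C_2e^(4t), q(t) = C_1e^(4t) + C_2te^(4t) - 2C_2e^(4t)

Coefficient matrix A = [[4, 0], [1, 4]].
Characteristic polynomial det(A - λI) = λ^2 - 8λ + 16 = 0.
Single eigenvalue λ = 4 with algebraic multiplicity 2.
Eigenvector v = (0,1); generalized eigenvector w with (A-λI)w=v is (1,-2).
General solution: e^(4t)[C_1·v + C_2·(t·v + w)].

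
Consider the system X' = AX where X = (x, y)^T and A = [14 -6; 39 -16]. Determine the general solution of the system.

Coefficient matrix A = [[14, -6], [39, -16]].
Characteristic polynomial det(A - λI) = λ^2 + 2λ + 10 = 0.
Eigenvalues λ = -1 ± 3i (complex conjugate pair).
For λ=-1+3i: an eigenvector is (-1,-2) - i(-1,-3) = (-1 + i, -2 + 3i).
A real fundamental pair from Re and Im of e^((-1+3i)t)v: X_1 = e^(-t)(cos(3t)·(-1,-2) + sin(3t)·(-1,-3)), X_2 = e^(-t)(sin(3t)·(-1,-2) - cos(3t)·(-1,-3)).
General solution: c_1X_1 + c_2X_2.

x(t) = -c_1e^(-t)sin(3t) - c_1e^(-t)cos(3t) - c_2e^(-t)sin(3t) + c_2e^(-t)cos(3t), y(t) = -3c_1e^(-t)sin(3t) - 2c_1e^(-t)cos(3t) - 2c_2e^(-t)sin(3t) + 3c_2e^(-t)cos(3t)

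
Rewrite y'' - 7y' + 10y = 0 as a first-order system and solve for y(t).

Let x_1 = y, x_2 = y'. Then x_1' = x_2 and x_2' = -10x_1 + 7x_2.
A = [[0,1],[-10,7]]; det(A-λI) = λ^2 - 7λ + 10.
Eigenvalues λ = 2, 5 with eigenvectors (1,2), (1,5).

y(t) = K_1e^(2t) + K_2e^(5t)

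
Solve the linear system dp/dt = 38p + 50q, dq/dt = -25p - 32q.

p(t) = 3c_1e^(3t)sin(5t) - c_1e^(3t)cos(5t) - c_2e^(3t)sin(5t) - 3c_2e^(3t)cos(5t), q(t) = -2c_1e^(3t)sin(5t) + c_1e^(3t)cos(5t) + c_2e^(3t)sin(5t) + 2c_2e^(3t)cos(5t)

Coefficient matrix A = [[38, 50], [-25, -32]].
Characteristic polynomial det(A - λI) = λ^2 - 6λ + 34 = 0.
Eigenvalues λ = 3 ± 5i (complex conjugate pair).
For λ=3+5i: an eigenvector is (-1,1) - i(3,-2) = (-1 - 3i, 1 + 2i).
A real fundamental pair from Re and Im of e^((3+5i)t)v: X_1 = e^(3t)(cos(5t)·(-1,1) + sin(5t)·(3,-2)), X_2 = e^(3t)(sin(5t)·(-1,1) - cos(5t)·(3,-2)).
General solution: c_1X_1 + c_2X_2.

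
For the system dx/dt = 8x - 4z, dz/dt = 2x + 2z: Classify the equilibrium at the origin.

unstable node

A = [[8,-4],[2,2]]; det(A-λI) = λ^2 - 10λ + 24.
λ = 4, 6: both positive.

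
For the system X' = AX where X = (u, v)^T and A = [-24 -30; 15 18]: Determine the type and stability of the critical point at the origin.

stable spiral

A = [[-24,-30],[15,18]]; det(A-λI) = λ^2 + 6λ + 18.
λ = -3 ± 3i: negative real part.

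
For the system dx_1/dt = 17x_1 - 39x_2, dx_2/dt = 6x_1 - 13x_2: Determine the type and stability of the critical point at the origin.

unstable spiral

A = [[17,-39],[6,-13]]; det(A-λI) = λ^2 - 4λ + 13.
λ = 2 ± 3i: positive real part.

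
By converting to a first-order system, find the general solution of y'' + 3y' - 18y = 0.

Let x_1 = y, x_2 = y'. Then x_1' = x_2 and x_2' = 18x_1 - 3x_2.
A = [[0,1],[18,-3]]; det(A-λI) = λ^2 + 3λ - 18.
Eigenvalues λ = 3, -6 with eigenvectors (1,3), (1,-6).

y(t) = K_1e^(3t) + K_2e^(-6t)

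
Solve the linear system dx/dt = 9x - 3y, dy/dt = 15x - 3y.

Coefficient matrix A = [[9, -3], [15, -3]].
Characteristic polynomial det(A - λI) = λ^2 - 6λ + 18 = 0.
Eigenvalues λ = 3 ± 3i (complex conjugate pair).
For λ=3+3i: an eigenvector is (1,2) - i(0,1) = (1, 2 - i).
A real fundamental pair from Re and Im of e^((3+3i)t)v: X_1 = e^(3t)(cos(3t)·(1,2) + sin(3t)·(0,1)), X_2 = e^(3t)(sin(3t)·(1,2) - cos(3t)·(0,1)).
General solution: C_1X_1 + C_2X_2.

x(t) = C_1e^(3t)cos(3t) + C_2e^(3t)sin(3t), y(t) = C_1e^(3t)sin(3t) + 2C_1e^(3t)cos(3t) + 2C_2e^(3t)sin(3t) - C_2e^(3t)cos(3t)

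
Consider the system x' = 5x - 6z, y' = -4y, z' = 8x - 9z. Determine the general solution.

x(t) = 3K_1e^(-3t) + K_3e^(-t), y(t) = K_2e^(-4t), z(t) = 4K_1e^(-3t) + K_3e^(-t)

Coefficient matrix A = [[5, 0, -6], [0, -4, 0], [8, 0, -9]].
det(A - λI) = 0 gives eigenvalues λ = -3, -4, -1.
For λ=-3: eigenvector (3,0,4).
For λ=-4: eigenvector (0,1,0).
For λ=-1: eigenvector (1,0,1).
General solution: K_1e^(-3t)(3,0,4) + K_2e^(-4t)(0,1,0) + K_3e^(-t)(1,0,1).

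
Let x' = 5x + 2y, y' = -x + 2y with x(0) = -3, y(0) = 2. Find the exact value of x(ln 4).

-576

A = [[5,2],[-1,2]]; eigenvalues λ = 4, 3.
Eigenvectors: (-2,1) for λ=4, (-1,1) for λ=3.
From the initial condition, c_1 = 1, c_2 = 1.
x(ln 4) = (1)(4^4)(-2) + (1)(4^3)(-1) = -576.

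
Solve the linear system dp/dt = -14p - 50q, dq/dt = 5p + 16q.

Coefficient matrix A = [[-14, -50], [5, 16]].
Characteristic polynomial det(A - λI) = λ^2 - 2λ + 26 = 0.
Eigenvalues λ = 1 ± 5i (complex conjugate pair).
For λ=1+5i: an eigenvector is (1,0) - i(-3,1) = (1 + 3i, 0 - i).
A real fundamental pair from Re and Im of e^((1+5i)t)v: X_1 = e^(t)(cos(5t)·(1,0) + sin(5t)·(-3,1)), X_2 = e^(t)(sin(5t)·(1,0) - cos(5t)·(-3,1)).
General solution: K_1X_1 + K_2X_2.

p(t) = -3K_1e^(t)sin(5t) + K_1e^(t)cos(5t) + K_2e^(t)sin(5t) + 3K_2e^(t)cos(5t), q(t) = K_1e^(t)sin(5t) - K_2e^(t)cos(5t)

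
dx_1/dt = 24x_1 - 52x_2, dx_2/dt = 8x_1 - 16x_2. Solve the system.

Coefficient matrix A = [[24, -52], [8, -16]].
Characteristic polynomial det(A - λI) = λ^2 - 8λ + 32 = 0.
Eigenvalues λ = 4 ± 4i (complex conjugate pair).
For λ=4+4i: an eigenvector is (2,1) - i(-3,-1) = (2 + 3i, 1 + i).
A real fundamental pair from Re and Im of e^((4+4i)t)v: X_1 = e^(4t)(cos(4t)·(2,1) + sin(4t)·(-3,-1)), X_2 = e^(4t)(sin(4t)·(2,1) - cos(4t)·(-3,-1)).
General solution: c_1X_1 + c_2X_2.

x_1(t) = -3c_1e^(4t)sin(4t) + 2c_1e^(4t)cos(4t) + 2c_2e^(4t)sin(4t) + 3c_2e^(4t)cos(4t), x_2(t) = -c_1e^(4t)sin(4t) + c_1e^(4t)cos(4t) + c_2e^(4t)sin(4t) + c_2e^(4t)cos(4t)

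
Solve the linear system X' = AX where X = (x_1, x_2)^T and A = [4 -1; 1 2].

x_1(t) = c_1e^(3t) + c_2te^(3t) + 3c_2e^(3t), x_2(t) = c_1e^(3t) + c_2te^(3t) + 2c_2e^(3t)

Coefficient matrix A = [[4, -1], [1, 2]].
Characteristic polynomial det(A - λI) = λ^2 - 6λ + 9 = 0.
Single eigenvalue λ = 3 with algebraic multiplicity 2.
Eigenvector v = (1,1); generalized eigenvector w with (A-λI)w=v is (3,2).
General solution: e^(3t)[c_1·v + c_2·(t·v + w)].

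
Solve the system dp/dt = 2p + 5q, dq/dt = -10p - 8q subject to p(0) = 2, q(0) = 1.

Coefficient matrix A = [[2, 5], [-10, -8]].
Characteristic polynomial det(A - λI) = λ^2 + 6λ + 34 = 0.
Eigenvalues λ = -3 ± 5i (complex conjugate pair).
For λ=-3+5i: an eigenvector is (-1,1) - i(0,1) = (-1, 1 - i).
A real fundamental pair from Re and Im of e^((-3+5i)t)v: X_1 = e^(-3t)(cos(5t)·(-1,1) + sin(5t)·(0,1)), X_2 = e^(-3t)(sin(5t)·(-1,1) - cos(5t)·(0,1)).
General solution: K_1X_1 + K_2X_2.
Applying p(0)=2, q(0)=1 gives K_1=-2, K_2=-3.

p(t) = 3e^(-3t)sin(5t) + 2e^(-3t)cos(5t), q(t) = -5e^(-3t)sin(5t) + e^(-3t)cos(5t)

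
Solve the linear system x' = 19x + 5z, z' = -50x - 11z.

x(t) = C_1e^(4t)sin(5t) - C_2e^(4t)cos(5t), z(t) = -3C_1e^(4t)sin(5t) + C_1e^(4t)cos(5t) + C_2e^(4t)sin(5t) + 3C_2e^(4t)cos(5t)

Coefficient matrix A = [[19, 5], [-50, -11]].
Characteristic polynomial det(A - λI) = λ^2 - 8λ + 41 = 0.
Eigenvalues λ = 4 ± 5i (complex conjugate pair).
For λ=4+5i: an eigenvector is (0,1) - i(1,-3) = (0 - i, 1 + 3i).
A real fundamental pair from Re and Im of e^((4+5i)t)v: X_1 = e^(4t)(cos(5t)·(0,1) + sin(5t)·(1,-3)), X_2 = e^(4t)(sin(5t)·(0,1) - cos(5t)·(1,-3)).
General solution: C_1X_1 + C_2X_2.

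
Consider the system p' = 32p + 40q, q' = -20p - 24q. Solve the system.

Coefficient matrix A = [[32, 40], [-20, -24]].
Characteristic polynomial det(A - λI) = λ^2 - 8λ + 32 = 0.
Eigenvalues λ = 4 ± 4i (complex conjugate pair).
For λ=4+4i: an eigenvector is (-1,1) - i(3,-2) = (-1 - 3i, 1 + 2i).
A real fundamental pair from Re and Im of e^((4+4i)t)v: X_1 = e^(4t)(cos(4t)·(-1,1) + sin(4t)·(3,-2)), X_2 = e^(4t)(sin(4t)·(-1,1) - cos(4t)·(3,-2)).
General solution: C_1X_1 + C_2X_2.

p(t) = 3C_1e^(4t)sin(4t) - C_1e^(4t)cos(4t) - C_2e^(4t)sin(4t) - 3C_2e^(4t)cos(4t), q(t) = -2C_1e^(4t)sin(4t) + C_1e^(4t)cos(4t) + C_2e^(4t)sin(4t) + 2C_2e^(4t)cos(4t)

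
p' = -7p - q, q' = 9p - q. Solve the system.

Coefficient matrix A = [[-7, -1], [9, -1]].
Characteristic polynomial det(A - λI) = λ^2 + 8λ + 16 = 0.
Single eigenvalue λ = -4 with algebraic multiplicity 2.
Eigenvector v = (-1,3); generalized eigenvector w with (A-λI)w=v is (0,1).
General solution: e^(-4t)[K_1·v + K_2·(t·v + w)].

p(t) = -K_1e^(-4t) - K_2te^(-4t), q(t) = 3K_1e^(-4t) + 3K_2te^(-4t) + K_2e^(-4t)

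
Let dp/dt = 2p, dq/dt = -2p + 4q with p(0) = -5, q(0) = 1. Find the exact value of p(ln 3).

-45

A = [[2,0],[-2,4]]; eigenvalues λ = 2, 4.
Eigenvectors: (1,1) for λ=2, (0,-1) for λ=4.
From the initial condition, c_1 = -5, c_2 = -6.
p(ln 3) = (-5)(3^2)(1) + (-6)(3^4)(0) = -45.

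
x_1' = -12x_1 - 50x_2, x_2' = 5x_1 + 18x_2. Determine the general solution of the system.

x_1(t) = -C_1e^(3t)sin(5t) - 3C_1e^(3t)cos(5t) - 3C_2e^(3t)sin(5t) + C_2e^(3t)cos(5t), x_2(t) = C_1e^(3t)cos(5t) + C_2e^(3t)sin(5t)

Coefficient matrix A = [[-12, -50], [5, 18]].
Characteristic polynomial det(A - λI) = λ^2 - 6λ + 34 = 0.
Eigenvalues λ = 3 ± 5i (complex conjugate pair).
For λ=3+5i: an eigenvector is (-3,1) - i(-1,0) = (-3 + i, 1).
A real fundamental pair from Re and Im of e^((3+5i)t)v: X_1 = e^(3t)(cos(5t)·(-3,1) + sin(5t)·(-1,0)), X_2 = e^(3t)(sin(5t)·(-3,1) - cos(5t)·(-1,0)).
General solution: C_1X_1 + C_2X_2.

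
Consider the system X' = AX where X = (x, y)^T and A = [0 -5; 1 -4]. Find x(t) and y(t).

Coefficient matrix A = [[0, -5], [1, -4]].
Characteristic polynomial det(A - λI) = λ^2 + 4λ + 5 = 0.
Eigenvalues λ = -2 ± i (complex conjugate pair).
For λ=-2+i: an eigenvector is (1,0) - i(2,1) = (1 - 2i, 0 - i).
A real fundamental pair from Re and Im of e^((-2+i)t)v: X_1 = e^(-2t)(cos(t)·(1,0) + sin(t)·(2,1)), X_2 = e^(-2t)(sin(t)·(1,0) - cos(t)·(2,1)).
General solution: C_1X_1 + C_2X_2.

x(t) = 2C_1e^(-2t)sin(t) + C_1e^(-2t)cos(t) + C_2e^(-2t)sin(t) - 2C_2e^(-2t)cos(t), y(t) = C_1e^(-2t)sin(t) - C_2e^(-2t)cos(t)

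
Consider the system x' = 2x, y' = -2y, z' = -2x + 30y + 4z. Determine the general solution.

Coefficient matrix A = [[2, 0, 0], [0, -2, 0], [-2, 30, 4]].
det(A - λI) = 0 gives eigenvalues λ = 2, -2, 4.
For λ=2: eigenvector (1,0,1).
For λ=-2: eigenvector (0,1,-5).
For λ=4: eigenvector (0,0,1).
General solution: c_1e^(2t)(1,0,1) + c_2e^(-2t)(0,1,-5) + c_3e^(4t)(0,0,1).

x(t) = c_1e^(2t), y(t) = c_2e^(-2t), z(t) = c_1e^(2t) - 5c_2e^(-2t) + c_3e^(4t)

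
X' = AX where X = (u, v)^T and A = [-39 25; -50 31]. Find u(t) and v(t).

u(t) = 2C_1e^(-4t)sin(5t) - C_1e^(-4t)cos(5t) - C_2e^(-4t)sin(5t) - 2C_2e^(-4t)cos(5t), v(t) = 3C_1e^(-4t)sin(5t) - C_1e^(-4t)cos(5t) - C_2e^(-4t)sin(5t) - 3C_2e^(-4t)cos(5t)

Coefficient matrix A = [[-39, 25], [-50, 31]].
Characteristic polynomial det(A - λI) = λ^2 + 8λ + 41 = 0.
Eigenvalues λ = -4 ± 5i (complex conjugate pair).
For λ=-4+5i: an eigenvector is (-1,-1) - i(2,3) = (-1 - 2i, -1 - 3i).
A real fundamental pair from Re and Im of e^((-4+5i)t)v: X_1 = e^(-4t)(cos(5t)·(-1,-1) + sin(5t)·(2,3)), X_2 = e^(-4t)(sin(5t)·(-1,-1) - cos(5t)·(2,3)).
General solution: C_1X_1 + C_2X_2.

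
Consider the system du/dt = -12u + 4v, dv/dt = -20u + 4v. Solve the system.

Coefficient matrix A = [[-12, 4], [-20, 4]].
Characteristic polynomial det(A - λI) = λ^2 + 8λ + 32 = 0.
Eigenvalues λ = -4 ± 4i (complex conjugate pair).
For λ=-4+4i: an eigenvector is (-1,-2) - i(0,1) = (-1, -2 - i).
A real fundamental pair from Re and Im of e^((-4+4i)t)v: X_1 = e^(-4t)(cos(4t)·(-1,-2) + sin(4t)·(0,1)), X_2 = e^(-4t)(sin(4t)·(-1,-2) - cos(4t)·(0,1)).
General solution: K_1X_1 + K_2X_2.

u(t) = -K_1e^(-4t)cos(4t) - K_2e^(-4t)sin(4t), v(t) = K_1e^(-4t)sin(4t) - 2K_1e^(-4t)cos(4t) - 2K_2e^(-4t)sin(4t) - K_2e^(-4t)cos(4t)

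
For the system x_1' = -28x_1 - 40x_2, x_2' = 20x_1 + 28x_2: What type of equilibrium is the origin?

center

A = [[-28,-40],[20,28]]; det(A-λI) = λ^2 + 16.
λ = 0 ± 4i: zero real part.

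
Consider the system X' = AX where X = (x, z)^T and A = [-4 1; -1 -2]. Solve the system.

Coefficient matrix A = [[-4, 1], [-1, -2]].
Characteristic polynomial det(A - λI) = λ^2 + 6λ + 9 = 0.
Single eigenvalue λ = -3 with algebraic multiplicity 2.
Eigenvector v = (1,1); generalized eigenvector w with (A-λI)w=v is (2,3).
General solution: e^(-3t)[C_1·v + C_2·(t·v + w)].

x(t) = C_1e^(-3t) + C_2te^(-3t) + 2C_2e^(-3t), z(t) = C_1e^(-3t) + C_2te^(-3t) + 3C_2e^(-3t)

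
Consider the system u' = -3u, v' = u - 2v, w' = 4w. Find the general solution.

Coefficient matrix A = [[-3, 0, 0], [1, -2, 0], [0, 0, 4]].
det(A - λI) = 0 gives eigenvalues λ = -2, -3, 4.
For λ=-2: eigenvector (0,-1,0).
For λ=-3: eigenvector (1,-1,0).
For λ=4: eigenvector (0,0,1).
General solution: c_1e^(-2t)(0,-1,0) + c_2e^(-3t)(1,-1,0) + c_3e^(4t)(0,0,1).

u(t) = c_2e^(-3t), v(t) = -c_1e^(-2t) - c_2e^(-3t), w(t) = c_3e^(4t)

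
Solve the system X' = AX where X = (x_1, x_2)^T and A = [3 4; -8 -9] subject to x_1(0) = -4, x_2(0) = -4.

Coefficient matrix A = [[3, 4], [-8, -9]].
Characteristic polynomial det(A - λI) = λ^2 + 6λ + 5 = 0.
Eigenvalues λ = -5, -1.
For λ=-5: (A-λI) row 1 is [8, 4], so an eigenvector is (1, -2).
For λ=-1: (A-λI) row 1 is [4, 4], so an eigenvector is (1, -1).
General solution: c_1e^(-5t)(1,-2) + c_2e^(-t)(1,-1).
Applying x_1(0)=-4, x_2(0)=-4 gives c_1=8, c_2=-12.

x_1(t) = -12e^(-t) + 8e^(-5t), x_2(t) = 12e^(-t) - 16e^(-5t)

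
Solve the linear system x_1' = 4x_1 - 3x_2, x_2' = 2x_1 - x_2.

x_1(t) = 3K_1e^(2t) - K_2e^(t), x_2(t) = 2K_1e^(2t) - K_2e^(t)

Coefficient matrix A = [[4, -3], [2, -1]].
Characteristic polynomial det(A - λI) = λ^2 - 3λ + 2 = 0.
Eigenvalues λ = 2, 1.
For λ=2: (A-λI) row 1 is [2, -3], so an eigenvector is (3, 2).
For λ=1: (A-λI) row 1 is [3, -3], so an eigenvector is (-1, -1).
General solution: K_1e^(2t)(3,2) + K_2e^(t)(-1,-1).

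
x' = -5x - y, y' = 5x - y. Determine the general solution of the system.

x(t) = -C_1e^(-3t)sin(t) + C_2e^(-3t)cos(t), y(t) = 2C_1e^(-3t)sin(t) + C_1e^(-3t)cos(t) + C_2e^(-3t)sin(t) - 2C_2e^(-3t)cos(t)

Coefficient matrix A = [[-5, -1], [5, -1]].
Characteristic polynomial det(A - λI) = λ^2 + 6λ + 10 = 0.
Eigenvalues λ = -3 ± i (complex conjugate pair).
For λ=-3+i: an eigenvector is (0,1) - i(-1,2) = (0 + i, 1 - 2i).
A real fundamental pair from Re and Im of e^((-3+i)t)v: X_1 = e^(-3t)(cos(t)·(0,1) + sin(t)·(-1,2)), X_2 = e^(-3t)(sin(t)·(0,1) - cos(t)·(-1,2)).
General solution: C_1X_1 + C_2X_2.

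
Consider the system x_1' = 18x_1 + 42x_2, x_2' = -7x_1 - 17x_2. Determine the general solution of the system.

x_1(t) = -3C_1e^(4t) - 2C_2e^(-3t), x_2(t) = C_1e^(4t) + C_2e^(-3t)

Coefficient matrix A = [[18, 42], [-7, -17]].
Characteristic polynomial det(A - λI) = λ^2 - λ - 12 = 0.
Eigenvalues λ = 4, -3.
For λ=4: (A-λI) row 1 is [14, 42], so an eigenvector is (-3, 1).
For λ=-3: (A-λI) row 1 is [21, 42], so an eigenvector is (-2, 1).
General solution: C_1e^(4t)(-3,1) + C_2e^(-3t)(-2,1).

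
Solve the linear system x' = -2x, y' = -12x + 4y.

x(t) = C_1e^(-2t), y(t) = 2C_1e^(-2t) - C_2e^(4t)

Coefficient matrix A = [[-2, 0], [-12, 4]].
Characteristic polynomial det(A - λI) = λ^2 - 2λ - 8 = 0.
Eigenvalues λ = -2, 4.
For λ=-2: (A-λI) row 2 is [-12, 6], so an eigenvector is (1, 2).
For λ=4: (A-λI) row 1 is [-6, 0], so an eigenvector is (0, -1).
General solution: C_1e^(-2t)(1,2) + C_2e^(4t)(0,-1).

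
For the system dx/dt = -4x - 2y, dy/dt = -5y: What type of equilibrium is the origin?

stable node

A = [[-4,-2],[0,-5]]; det(A-λI) = λ^2 + 9λ + 20.
λ = -4, -5: both negative.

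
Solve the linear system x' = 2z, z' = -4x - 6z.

x(t) = C_1e^(-2t) - C_2e^(-4t), z(t) = -C_1e^(-2t) + 2C_2e^(-4t)

Coefficient matrix A = [[0, 2], [-4, -6]].
Characteristic polynomial det(A - λI) = λ^2 + 6λ + 8 = 0.
Eigenvalues λ = -2, -4.
For λ=-2: (A-λI) row 1 is [2, 2], so an eigenvector is (1, -1).
For λ=-4: (A-λI) row 1 is [4, 2], so an eigenvector is (-1, 2).
General solution: C_1e^(-2t)(1,-1) + C_2e^(-4t)(-1,2).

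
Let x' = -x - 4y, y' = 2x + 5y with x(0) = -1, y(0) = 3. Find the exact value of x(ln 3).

A = [[-1,-4],[2,5]]; eigenvalues λ = 1, 3.
Eigenvectors: (2,-1) for λ=1, (-1,1) for λ=3.
From the initial condition, c_1 = 2, c_2 = 5.
x(ln 3) = (2)(3^1)(2) + (5)(3^3)(-1) = -123.

-123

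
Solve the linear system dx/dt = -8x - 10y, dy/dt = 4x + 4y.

Coefficient matrix A = [[-8, -10], [4, 4]].
Characteristic polynomial det(A - λI) = λ^2 + 4λ + 8 = 0.
Eigenvalues λ = -2 ± 2i (complex conjugate pair).
For λ=-2+2i: an eigenvector is (-1,1) - i(-2,1) = (-1 + 2i, 1 - i).
A real fundamental pair from Re and Im of e^((-2+2i)t)v: X_1 = e^(-2t)(cos(2t)·(-1,1) + sin(2t)·(-2,1)), X_2 = e^(-2t)(sin(2t)·(-1,1) - cos(2t)·(-2,1)).
General solution: K_1X_1 + K_2X_2.

x(t) = -2K_1e^(-2t)sin(2t) - K_1e^(-2t)cos(2t) - K_2e^(-2t)sin(2t) + 2K_2e^(-2t)cos(2t), y(t) = K_1e^(-2t)sin(2t) + K_1e^(-2t)cos(2t) + K_2e^(-2t)sin(2t) - K_2e^(-2t)cos(2t)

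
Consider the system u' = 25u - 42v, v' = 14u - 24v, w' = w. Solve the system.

u(t) = -3c_1e^(-3t) + 2c_2e^(4t), v(t) = -2c_1e^(-3t) + c_2e^(4t), w(t) = c_3e^(t)

Coefficient matrix A = [[25, -42, 0], [14, -24, 0], [0, 0, 1]].
det(A - λI) = 0 gives eigenvalues λ = -3, 4, 1.
For λ=-3: eigenvector (-3,-2,0).
For λ=4: eigenvector (2,1,0).
For λ=1: eigenvector (0,0,1).
General solution: c_1e^(-3t)(-3,-2,0) + c_2e^(4t)(2,1,0) + c_3e^(t)(0,0,1).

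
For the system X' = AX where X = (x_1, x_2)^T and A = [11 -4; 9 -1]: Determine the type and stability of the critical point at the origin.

unstable improper node

A = [[11,-4],[9,-1]]; det(A-λI) = λ^2 - 10λ + 25.
repeated λ = 5 with a single eigenvector.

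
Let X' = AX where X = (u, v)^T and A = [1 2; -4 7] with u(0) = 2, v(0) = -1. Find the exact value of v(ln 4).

A = [[1,2],[-4,7]]; eigenvalues λ = 5, 3.
Eigenvectors: (1,2) for λ=5, (-1,-1) for λ=3.
From the initial condition, c_1 = -3, c_2 = -5.
v(ln 4) = (-3)(4^5)(2) + (-5)(4^3)(-1) = -5824.

-5824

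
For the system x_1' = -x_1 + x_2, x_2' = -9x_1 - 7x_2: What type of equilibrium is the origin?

A = [[-1,1],[-9,-7]]; det(A-λI) = λ^2 + 8λ + 16.
repeated λ = -4 with a single eigenvector.

stable improper node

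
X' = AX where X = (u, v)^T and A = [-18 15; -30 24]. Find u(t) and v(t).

Coefficient matrix A = [[-18, 15], [-30, 24]].
Characteristic polynomial det(A - λI) = λ^2 - 6λ + 18 = 0.
Eigenvalues λ = 3 ± 3i (complex conjugate pair).
For λ=3+3i: an eigenvector is (-1,-1) - i(2,3) = (-1 - 2i, -1 - 3i).
A real fundamental pair from Re and Im of e^((3+3i)t)v: X_1 = e^(3t)(cos(3t)·(-1,-1) + sin(3t)·(2,3)), X_2 = e^(3t)(sin(3t)·(-1,-1) - cos(3t)·(2,3)).
General solution: c_1X_1 + c_2X_2.

u(t) = 2c_1e^(3t)sin(3t) - c_1e^(3t)cos(3t) - c_2e^(3t)sin(3t) - 2c_2e^(3t)cos(3t), v(t) = 3c_1e^(3t)sin(3t) - c_1e^(3t)cos(3t) - c_2e^(3t)sin(3t) - 3c_2e^(3t)cos(3t)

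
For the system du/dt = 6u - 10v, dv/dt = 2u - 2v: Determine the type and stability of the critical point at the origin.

A = [[6,-10],[2,-2]]; det(A-λI) = λ^2 - 4λ + 8.
λ = 2 ± 2i: positive real part.

unstable spiral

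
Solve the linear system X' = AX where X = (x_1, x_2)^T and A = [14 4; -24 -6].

x_1(t) = c_1e^(6t) + c_2e^(2t), x_2(t) = -2c_1e^(6t) - 3c_2e^(2t)

Coefficient matrix A = [[14, 4], [-24, -6]].
Characteristic polynomial det(A - λI) = λ^2 - 8λ + 12 = 0.
Eigenvalues λ = 6, 2.
For λ=6: (A-λI) row 1 is [8, 4], so an eigenvector is (1, -2).
For λ=2: (A-λI) row 1 is [12, 4], so an eigenvector is (1, -3).
General solution: c_1e^(6t)(1,-2) + c_2e^(2t)(1,-3).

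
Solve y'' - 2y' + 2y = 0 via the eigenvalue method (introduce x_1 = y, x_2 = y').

y(t) = C_1e^(t)cos(t) + C_2e^(t)sin(t)

Let x_1 = y, x_2 = y'. Then x_1' = x_2 and x_2' = -2x_1 + 2x_2.
A = [[0,1],[-2,2]]; det(A-λI) = λ^2 - 2λ + 2.
Eigenvalues λ = 1 ± i.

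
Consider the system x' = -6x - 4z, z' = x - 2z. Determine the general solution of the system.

x(t) = -2K_1e^(-4t) - 2K_2te^(-4t) + K_2e^(-4t), z(t) = K_1e^(-4t) + K_2te^(-4t)

Coefficient matrix A = [[-6, -4], [1, -2]].
Characteristic polynomial det(A - λI) = λ^2 + 8λ + 16 = 0.
Single eigenvalue λ = -4 with algebraic multiplicity 2.
Eigenvector v = (-2,1); generalized eigenvector w with (A-λI)w=v is (1,0).
General solution: e^(-4t)[K_1·v + K_2·(t·v + w)].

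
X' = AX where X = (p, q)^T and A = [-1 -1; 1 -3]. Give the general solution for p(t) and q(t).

Coefficient matrix A = [[-1, -1], [1, -3]].
Characteristic polynomial det(A - λI) = λ^2 + 4λ + 4 = 0.
Single eigenvalue λ = -2 with algebraic multiplicity 2.
Eigenvector v = (-1,-1); generalized eigenvector w with (A-λI)w=v is (0,1).
General solution: e^(-2t)[c_1·v + c_2·(t·v + w)].

p(t) = -c_1e^(-2t) - c_2te^(-2t), q(t) = -c_1e^(-2t) - c_2te^(-2t) + c_2e^(-2t)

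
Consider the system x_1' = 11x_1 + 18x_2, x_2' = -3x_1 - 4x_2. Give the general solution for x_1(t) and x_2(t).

x_1(t) = 3c_1e^(5t) - 2c_2e^(2t), x_2(t) = -c_1e^(5t) + c_2e^(2t)

Coefficient matrix A = [[11, 18], [-3, -4]].
Characteristic polynomial det(A - λI) = λ^2 - 7λ + 10 = 0.
Eigenvalues λ = 5, 2.
For λ=5: (A-λI) row 1 is [6, 18], so an eigenvector is (3, -1).
For λ=2: (A-λI) row 1 is [9, 18], so an eigenvector is (-2, 1).
General solution: c_1e^(5t)(3,-1) + c_2e^(2t)(-2,1).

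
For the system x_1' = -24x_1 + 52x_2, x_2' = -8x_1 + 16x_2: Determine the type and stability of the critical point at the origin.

stable spiral

A = [[-24,52],[-8,16]]; det(A-λI) = λ^2 + 8λ + 32.
λ = -4 ± 4i: negative real part.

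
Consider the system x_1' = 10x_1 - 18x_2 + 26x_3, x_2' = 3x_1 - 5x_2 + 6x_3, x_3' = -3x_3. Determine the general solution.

Coefficient matrix A = [[10, -18, 26], [3, -5, 6], [0, 0, -3]].
det(A - λI) = 0 gives eigenvalues λ = 4, 1, -3.
For λ=4: eigenvector (3,1,0).
For λ=1: eigenvector (2,1,0).
For λ=-3: eigenvector (-2,0,1).
General solution: C_1e^(4t)(3,1,0) + C_2e^(t)(2,1,0) + C_3e^(-3t)(-2,0,1).

x_1(t) = 3C_1e^(4t) + 2C_2e^(t) - 2C_3e^(-3t), x_2(t) = C_1e^(4t) + C_2e^(t), x_3(t) = C_3e^(-3t)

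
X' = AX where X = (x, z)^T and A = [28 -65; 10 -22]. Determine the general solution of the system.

Coefficient matrix A = [[28, -65], [10, -22]].
Characteristic polynomial det(A - λI) = λ^2 - 6λ + 34 = 0.
Eigenvalues λ = 3 ± 5i (complex conjugate pair).
For λ=3+5i: an eigenvector is (2,1) - i(-3,-1) = (2 + 3i, 1 + i).
A real fundamental pair from Re and Im of e^((3+5i)t)v: X_1 = e^(3t)(cos(5t)·(2,1) + sin(5t)·(-3,-1)), X_2 = e^(3t)(sin(5t)·(2,1) - cos(5t)·(-3,-1)).
General solution: C_1X_1 + C_2X_2.

x(t) = -3C_1e^(3t)sin(5t) + 2C_1e^(3t)cos(5t) + 2C_2e^(3t)sin(5t) + 3C_2e^(3t)cos(5t), z(t) = -C_1e^(3t)sin(5t) + C_1e^(3t)cos(5t) + C_2e^(3t)sin(5t) + C_2e^(3t)cos(5t)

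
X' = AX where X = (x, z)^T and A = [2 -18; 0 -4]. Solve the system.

Coefficient matrix A = [[2, -18], [0, -4]].
Characteristic polynomial det(A - λI) = λ^2 + 2λ - 8 = 0.
Eigenvalues λ = 2, -4.
For λ=2: (A-λI) row 1 is [0, -18], so an eigenvector is (-1, 0).
For λ=-4: (A-λI) row 1 is [6, -18], so an eigenvector is (3, 1).
General solution: c_1e^(2t)(-1,0) + c_2e^(-4t)(3,1).

x(t) = -c_1e^(2t) + 3c_2e^(-4t), z(t) = c_2e^(-4t)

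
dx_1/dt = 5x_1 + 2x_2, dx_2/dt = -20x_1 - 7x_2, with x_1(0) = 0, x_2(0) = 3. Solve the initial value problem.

Coefficient matrix A = [[5, 2], [-20, -7]].
Characteristic polynomial det(A - λI) = λ^2 + 2λ + 5 = 0.
Eigenvalues λ = -1 ± 2i (complex conjugate pair).
For λ=-1+2i: an eigenvector is (-1,3) - i(0,1) = (-1, 3 - i).
A real fundamental pair from Re and Im of e^((-1+2i)t)v: X_1 = e^(-t)(cos(2t)·(-1,3) + sin(2t)·(0,1)), X_2 = e^(-t)(sin(2t)·(-1,3) - cos(2t)·(0,1)).
General solution: K_1X_1 + K_2X_2.
Applying x_1(0)=0, x_2(0)=3 gives K_1=0, K_2=-3.

x_1(t) = 3e^(-t)sin(2t), x_2(t) = -9e^(-t)sin(2t) + 3e^(-t)cos(2t)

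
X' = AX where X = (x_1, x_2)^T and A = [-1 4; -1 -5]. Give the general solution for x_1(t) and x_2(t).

x_1(t) = -2C_1e^(-3t) - 2C_2te^(-3t) + C_2e^(-3t), x_2(t) = C_1e^(-3t) + C_2te^(-3t) - C_2e^(-3t)

Coefficient matrix A = [[-1, 4], [-1, -5]].
Characteristic polynomial det(A - λI) = λ^2 + 6λ + 9 = 0.
Single eigenvalue λ = -3 with algebraic multiplicity 2.
Eigenvector v = (-2,1); generalized eigenvector w with (A-λI)w=v is (1,-1).
General solution: e^(-3t)[C_1·v + C_2·(t·v + w)].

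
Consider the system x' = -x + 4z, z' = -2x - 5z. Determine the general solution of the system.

Coefficient matrix A = [[-1, 4], [-2, -5]].
Characteristic polynomial det(A - λI) = λ^2 + 6λ + 13 = 0.
Eigenvalues λ = -3 ± 2i (complex conjugate pair).
For λ=-3+2i: an eigenvector is (-1,0) - i(-1,1) = (-1 + i, 0 - i).
A real fundamental pair from Re and Im of e^((-3+2i)t)v: X_1 = e^(-3t)(cos(2t)·(-1,0) + sin(2t)·(-1,1)), X_2 = e^(-3t)(sin(2t)·(-1,0) - cos(2t)·(-1,1)).
General solution: C_1X_1 + C_2X_2.

x(t) = -C_1e^(-3t)sin(2t) - C_1e^(-3t)cos(2t) - C_2e^(-3t)sin(2t) + C_2e^(-3t)cos(2t), z(t) = C_1e^(-3t)sin(2t) - C_2e^(-3t)cos(2t)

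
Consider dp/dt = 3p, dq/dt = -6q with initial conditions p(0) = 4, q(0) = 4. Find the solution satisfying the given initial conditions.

Coefficient matrix A = [[3, 0], [0, -6]].
Characteristic polynomial det(A - λI) = λ^2 + 3λ - 18 = 0.
Eigenvalues λ = -6, 3.
For λ=-6: (A-λI) row 1 is [9, 0], so an eigenvector is (0, -1).
For λ=3: (A-λI) row 2 is [0, -9], so an eigenvector is (1, 0).
General solution: c_1e^(-6t)(0,-1) + c_2e^(3t)(1,0).
Applying p(0)=4, q(0)=4 gives c_1=-4, c_2=4.

p(t) = 4e^(3t), q(t) = 4e^(-6t)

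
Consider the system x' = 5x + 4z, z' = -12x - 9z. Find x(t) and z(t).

x(t) = 2C_1e^(-t) - C_2e^(-3t), z(t) = -3C_1e^(-t) + 2C_2e^(-3t)

Coefficient matrix A = [[5, 4], [-12, -9]].
Characteristic polynomial det(A - λI) = λ^2 + 4λ + 3 = 0.
Eigenvalues λ = -1, -3.
For λ=-1: (A-λI) row 1 is [6, 4], so an eigenvector is (2, -3).
For λ=-3: (A-λI) row 1 is [8, 4], so an eigenvector is (-1, 2).
General solution: C_1e^(-t)(2,-3) + C_2e^(-3t)(-1,2).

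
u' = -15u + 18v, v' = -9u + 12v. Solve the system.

u(t) = -K_1e^(3t) - 2K_2e^(-6t), v(t) = -K_1e^(3t) - K_2e^(-6t)

Coefficient matrix A = [[-15, 18], [-9, 12]].
Characteristic polynomial det(A - λI) = λ^2 + 3λ - 18 = 0.
Eigenvalues λ = 3, -6.
For λ=3: (A-λI) row 1 is [-18, 18], so an eigenvector is (-1, -1).
For λ=-6: (A-λI) row 1 is [-9, 18], so an eigenvector is (-2, -1).
General solution: K_1e^(3t)(-1,-1) + K_2e^(-6t)(-2,-1).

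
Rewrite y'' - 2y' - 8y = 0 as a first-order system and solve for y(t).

Let x_1 = y, x_2 = y'. Then x_1' = x_2 and x_2' = 8x_1 + 2x_2.
A = [[0,1],[8,2]]; det(A-λI) = λ^2 - 2λ - 8.
Eigenvalues λ = 4, -2 with eigenvectors (1,4), (1,-2).

y(t) = C_1e^(4t) + C_2e^(-2t)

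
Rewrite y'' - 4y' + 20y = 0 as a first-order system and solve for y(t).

y(t) = K_1e^(2t)cos(4t) + K_2e^(2t)sin(4t)

Let x_1 = y, x_2 = y'. Then x_1' = x_2 and x_2' = -20x_1 + 4x_2.
A = [[0,1],[-20,4]]; det(A-λI) = λ^2 - 4λ + 20.
Eigenvalues λ = 2 ± 4i.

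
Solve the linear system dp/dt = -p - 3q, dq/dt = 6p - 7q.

p(t) = -C_1e^(-4t)sin(3t) + C_2e^(-4t)cos(3t), q(t) = -C_1e^(-4t)sin(3t) + C_1e^(-4t)cos(3t) + C_2e^(-4t)sin(3t) + C_2e^(-4t)cos(3t)

Coefficient matrix A = [[-1, -3], [6, -7]].
Characteristic polynomial det(A - λI) = λ^2 + 8λ + 25 = 0.
Eigenvalues λ = -4 ± 3i (complex conjugate pair).
For λ=-4+3i: an eigenvector is (0,1) - i(-1,-1) = (0 + i, 1 + i).
A real fundamental pair from Re and Im of e^((-4+3i)t)v: X_1 = e^(-4t)(cos(3t)·(0,1) + sin(3t)·(-1,-1)), X_2 = e^(-4t)(sin(3t)·(0,1) - cos(3t)·(-1,-1)).
General solution: C_1X_1 + C_2X_2.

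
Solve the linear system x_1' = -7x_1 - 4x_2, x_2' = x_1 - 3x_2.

Coefficient matrix A = [[-7, -4], [1, -3]].
Characteristic polynomial det(A - λI) = λ^2 + 10λ + 25 = 0.
Single eigenvalue λ = -5 with algebraic multiplicity 2.
Eigenvector v = (2,-1); generalized eigenvector w with (A-λI)w=v is (-3,1).
General solution: e^(-5t)[K_1·v + K_2·(t·v + w)].

x_1(t) = 2K_1e^(-5t) + 2K_2te^(-5t) - 3K_2e^(-5t), x_2(t) = -K_1e^(-5t) - K_2te^(-5t) + K_2e^(-5t)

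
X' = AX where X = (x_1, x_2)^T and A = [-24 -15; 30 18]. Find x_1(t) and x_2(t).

x_1(t) = 2K_1e^(-3t)sin(3t) - K_1e^(-3t)cos(3t) - K_2e^(-3t)sin(3t) - 2K_2e^(-3t)cos(3t), x_2(t) = -3K_1e^(-3t)sin(3t) + K_1e^(-3t)cos(3t) + K_2e^(-3t)sin(3t) + 3K_2e^(-3t)cos(3t)

Coefficient matrix A = [[-24, -15], [30, 18]].
Characteristic polynomial det(A - λI) = λ^2 + 6λ + 18 = 0.
Eigenvalues λ = -3 ± 3i (complex conjugate pair).
For λ=-3+3i: an eigenvector is (-1,1) - i(2,-3) = (-1 - 2i, 1 + 3i).
A real fundamental pair from Re and Im of e^((-3+3i)t)v: X_1 = e^(-3t)(cos(3t)·(-1,1) + sin(3t)·(2,-3)), X_2 = e^(-3t)(sin(3t)·(-1,1) - cos(3t)·(2,-3)).
General solution: K_1X_1 + K_2X_2.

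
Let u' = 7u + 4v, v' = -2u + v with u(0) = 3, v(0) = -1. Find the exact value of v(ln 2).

A = [[7,4],[-2,1]]; eigenvalues λ = 5, 3.
Eigenvectors: (2,-1) for λ=5, (-1,1) for λ=3.
From the initial condition, c_1 = 2, c_2 = 1.
v(ln 2) = (2)(2^5)(-1) + (1)(2^3)(1) = -56.

-56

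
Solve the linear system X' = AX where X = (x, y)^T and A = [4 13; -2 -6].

x(t) = 2K_1e^(-t)sin(t) + 3K_1e^(-t)cos(t) + 3K_2e^(-t)sin(t) - 2K_2e^(-t)cos(t), y(t) = -K_1e^(-t)sin(t) - K_1e^(-t)cos(t) - K_2e^(-t)sin(t) + K_2e^(-t)cos(t)

Coefficient matrix A = [[4, 13], [-2, -6]].
Characteristic polynomial det(A - λI) = λ^2 + 2λ + 2 = 0.
Eigenvalues λ = -1 ± i (complex conjugate pair).
For λ=-1+i: an eigenvector is (3,-1) - i(2,-1) = (3 - 2i, -1 + i).
A real fundamental pair from Re and Im of e^((-1+i)t)v: X_1 = e^(-t)(cos(t)·(3,-1) + sin(t)·(2,-1)), X_2 = e^(-t)(sin(t)·(3,-1) - cos(t)·(2,-1)).
General solution: K_1X_1 + K_2X_2.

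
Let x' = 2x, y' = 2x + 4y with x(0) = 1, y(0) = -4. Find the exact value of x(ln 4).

A = [[2,0],[2,4]]; eigenvalues λ = 4, 2.
Eigenvectors: (0,1) for λ=4, (-1,1) for λ=2.
From the initial condition, c_1 = -3, c_2 = -1.
x(ln 4) = (-3)(4^4)(0) + (-1)(4^2)(-1) = 16.

16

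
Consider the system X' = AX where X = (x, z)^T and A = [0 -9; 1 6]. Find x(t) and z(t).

x(t) = -3C_1e^(3t) - 3C_2te^(3t) - 2C_2e^(3t), z(t) = C_1e^(3t) + C_2te^(3t) + C_2e^(3t)

Coefficient matrix A = [[0, -9], [1, 6]].
Characteristic polynomial det(A - λI) = λ^2 - 6λ + 9 = 0.
Single eigenvalue λ = 3 with algebraic multiplicity 2.
Eigenvector v = (-3,1); generalized eigenvector w with (A-λI)w=v is (-2,1).
General solution: e^(3t)[C_1·v + C_2·(t·v + w)].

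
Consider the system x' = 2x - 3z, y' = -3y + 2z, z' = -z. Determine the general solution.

Coefficient matrix A = [[2, 0, -3], [0, -3, 2], [0, 0, -1]].
det(A - λI) = 0 gives eigenvalues λ = 2, -3, -1.
For λ=2: eigenvector (1,0,0).
For λ=-3: eigenvector (0,1,0).
For λ=-1: eigenvector (1,1,1).
General solution: c_1e^(2t)(1,0,0) + c_2e^(-3t)(0,1,0) + c_3e^(-t)(1,1,1).

x(t) = c_1e^(2t) + c_3e^(-t), y(t) = c_2e^(-3t) + c_3e^(-t), z(t) = c_3e^(-t)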